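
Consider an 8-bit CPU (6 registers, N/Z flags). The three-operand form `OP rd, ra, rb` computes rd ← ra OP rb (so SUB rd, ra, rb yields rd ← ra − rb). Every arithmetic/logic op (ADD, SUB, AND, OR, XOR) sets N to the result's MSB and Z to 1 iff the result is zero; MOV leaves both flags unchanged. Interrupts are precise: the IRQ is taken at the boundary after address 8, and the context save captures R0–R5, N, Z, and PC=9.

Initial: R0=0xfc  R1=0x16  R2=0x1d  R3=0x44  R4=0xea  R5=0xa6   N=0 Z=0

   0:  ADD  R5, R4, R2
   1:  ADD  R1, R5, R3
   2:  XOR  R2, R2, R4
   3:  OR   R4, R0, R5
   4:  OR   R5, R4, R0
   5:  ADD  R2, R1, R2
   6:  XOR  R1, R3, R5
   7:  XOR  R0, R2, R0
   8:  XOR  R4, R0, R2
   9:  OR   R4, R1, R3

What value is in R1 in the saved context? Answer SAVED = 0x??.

SAVED = 0xbb

after  0: R0=0xfc R1=0x16 R2=0x1d R3=0x44 R4=0xea R5=0x07  N=0 Z=0
after  1: R0=0xfc R1=0x4b R2=0x1d R3=0x44 R4=0xea R5=0x07  N=0 Z=0
after  2: R0=0xfc R1=0x4b R2=0xf7 R3=0x44 R4=0xea R5=0x07  N=1 Z=0
after  3: R0=0xfc R1=0x4b R2=0xf7 R3=0x44 R4=0xff R5=0x07  N=1 Z=0
after  4: R0=0xfc R1=0x4b R2=0xf7 R3=0x44 R4=0xff R5=0xff  N=1 Z=0
after  5: R0=0xfc R1=0x4b R2=0x42 R3=0x44 R4=0xff R5=0xff  N=0 Z=0
after  6: R0=0xfc R1=0xbb R2=0x42 R3=0x44 R4=0xff R5=0xff  N=1 Z=0
after  7: R0=0xbe R1=0xbb R2=0x42 R3=0x44 R4=0xff R5=0xff  N=1 Z=0
after  8: R0=0xbe R1=0xbb R2=0x42 R3=0x44 R4=0xfc R5=0xff  N=1 Z=0
-- IRQ taken; context saved, return-PC = 9 --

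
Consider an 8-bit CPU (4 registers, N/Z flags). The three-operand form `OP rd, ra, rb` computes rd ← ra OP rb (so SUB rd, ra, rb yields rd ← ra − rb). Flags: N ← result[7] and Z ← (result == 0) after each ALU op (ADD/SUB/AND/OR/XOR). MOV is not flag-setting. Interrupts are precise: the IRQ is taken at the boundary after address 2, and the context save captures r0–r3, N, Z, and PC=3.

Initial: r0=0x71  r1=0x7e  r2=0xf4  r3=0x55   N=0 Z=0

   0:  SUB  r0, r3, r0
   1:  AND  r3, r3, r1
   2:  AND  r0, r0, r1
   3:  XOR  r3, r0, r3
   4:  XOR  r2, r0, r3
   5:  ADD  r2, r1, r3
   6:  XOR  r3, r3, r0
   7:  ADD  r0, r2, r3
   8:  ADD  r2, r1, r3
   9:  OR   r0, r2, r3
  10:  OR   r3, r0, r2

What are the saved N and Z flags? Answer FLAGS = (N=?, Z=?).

FLAGS = (N=0, Z=0)

after  0: r0=0xe4 r1=0x7e r2=0xf4 r3=0x55  N=1 Z=0
after  1: r0=0xe4 r1=0x7e r2=0xf4 r3=0x54  N=0 Z=0
after  2: r0=0x64 r1=0x7e r2=0xf4 r3=0x54  N=0 Z=0
-- IRQ taken; context saved, return-PC = 3 --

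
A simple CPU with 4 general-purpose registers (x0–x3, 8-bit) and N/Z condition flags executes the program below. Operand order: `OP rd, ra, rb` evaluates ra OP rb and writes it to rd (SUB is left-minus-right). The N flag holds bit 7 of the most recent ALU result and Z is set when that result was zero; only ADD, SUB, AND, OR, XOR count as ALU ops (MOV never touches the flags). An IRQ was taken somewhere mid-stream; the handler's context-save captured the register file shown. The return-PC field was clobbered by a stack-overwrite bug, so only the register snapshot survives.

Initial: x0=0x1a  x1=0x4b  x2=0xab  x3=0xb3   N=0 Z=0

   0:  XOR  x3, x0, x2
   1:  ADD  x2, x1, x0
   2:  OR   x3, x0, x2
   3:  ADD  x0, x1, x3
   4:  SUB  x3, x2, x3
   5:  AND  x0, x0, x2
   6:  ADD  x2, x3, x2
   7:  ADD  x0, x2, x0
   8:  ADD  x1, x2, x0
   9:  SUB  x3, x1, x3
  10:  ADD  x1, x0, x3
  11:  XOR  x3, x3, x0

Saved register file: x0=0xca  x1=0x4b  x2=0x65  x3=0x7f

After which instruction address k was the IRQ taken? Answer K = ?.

K = 3

after  0: x0=0x1a x1=0x4b x2=0xab x3=0xb1  N=1 Z=0
after  1: x0=0x1a x1=0x4b x2=0x65 x3=0xb1  N=0 Z=0
after  2: x0=0x1a x1=0x4b x2=0x65 x3=0x7f  N=0 Z=0
after  3: x0=0xca x1=0x4b x2=0x65 x3=0x7f  N=1 Z=0
-- IRQ taken; context saved, return-PC = 4 --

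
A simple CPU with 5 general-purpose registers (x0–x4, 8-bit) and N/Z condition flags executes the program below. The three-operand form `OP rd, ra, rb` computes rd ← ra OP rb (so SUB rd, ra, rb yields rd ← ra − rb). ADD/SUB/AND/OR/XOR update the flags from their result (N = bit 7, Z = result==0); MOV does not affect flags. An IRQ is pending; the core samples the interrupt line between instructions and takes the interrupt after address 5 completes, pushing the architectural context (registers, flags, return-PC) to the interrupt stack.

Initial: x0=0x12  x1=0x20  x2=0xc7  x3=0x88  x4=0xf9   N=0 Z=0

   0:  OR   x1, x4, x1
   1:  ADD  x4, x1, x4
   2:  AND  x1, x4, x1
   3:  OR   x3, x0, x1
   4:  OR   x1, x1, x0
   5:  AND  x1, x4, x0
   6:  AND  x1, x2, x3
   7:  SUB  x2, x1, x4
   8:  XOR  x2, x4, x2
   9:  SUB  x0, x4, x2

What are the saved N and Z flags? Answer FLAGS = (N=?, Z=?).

FLAGS = (N=0, Z=0)

after  0: x0=0x12 x1=0xf9 x2=0xc7 x3=0x88 x4=0xf9  N=1 Z=0
after  1: x0=0x12 x1=0xf9 x2=0xc7 x3=0x88 x4=0xf2  N=1 Z=0
after  2: x0=0x12 x1=0xf0 x2=0xc7 x3=0x88 x4=0xf2  N=1 Z=0
after  3: x0=0x12 x1=0xf0 x2=0xc7 x3=0xf2 x4=0xf2  N=1 Z=0
after  4: x0=0x12 x1=0xf2 x2=0xc7 x3=0xf2 x4=0xf2  N=1 Z=0
after  5: x0=0x12 x1=0x12 x2=0xc7 x3=0xf2 x4=0xf2  N=0 Z=0
-- IRQ taken; context saved, return-PC = 6 --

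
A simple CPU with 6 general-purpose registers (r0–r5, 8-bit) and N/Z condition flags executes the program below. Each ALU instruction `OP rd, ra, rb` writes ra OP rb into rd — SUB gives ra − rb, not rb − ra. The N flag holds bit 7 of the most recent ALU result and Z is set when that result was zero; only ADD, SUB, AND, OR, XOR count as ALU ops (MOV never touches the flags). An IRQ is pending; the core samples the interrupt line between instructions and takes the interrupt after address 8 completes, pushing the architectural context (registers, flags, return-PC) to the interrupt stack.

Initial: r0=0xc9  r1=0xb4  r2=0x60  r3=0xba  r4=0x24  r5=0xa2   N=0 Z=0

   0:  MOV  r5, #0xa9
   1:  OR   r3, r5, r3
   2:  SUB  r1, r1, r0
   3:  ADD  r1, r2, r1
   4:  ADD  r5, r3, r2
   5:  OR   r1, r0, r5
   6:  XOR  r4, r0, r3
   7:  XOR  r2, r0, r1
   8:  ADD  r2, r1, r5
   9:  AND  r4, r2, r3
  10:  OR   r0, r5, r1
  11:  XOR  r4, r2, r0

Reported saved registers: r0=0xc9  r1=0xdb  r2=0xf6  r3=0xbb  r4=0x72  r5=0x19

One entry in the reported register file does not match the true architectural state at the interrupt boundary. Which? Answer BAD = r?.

after  0: r0=0xc9 r1=0xb4 r2=0x60 r3=0xba r4=0x24 r5=0xa9  N=0 Z=0
after  1: r0=0xc9 r1=0xb4 r2=0x60 r3=0xbb r4=0x24 r5=0xa9  N=1 Z=0
after  2: r0=0xc9 r1=0xeb r2=0x60 r3=0xbb r4=0x24 r5=0xa9  N=1 Z=0
after  3: r0=0xc9 r1=0x4b r2=0x60 r3=0xbb r4=0x24 r5=0xa9  N=0 Z=0
after  4: r0=0xc9 r1=0x4b r2=0x60 r3=0xbb r4=0x24 r5=0x1b  N=0 Z=0
after  5: r0=0xc9 r1=0xdb r2=0x60 r3=0xbb r4=0x24 r5=0x1b  N=1 Z=0
after  6: r0=0xc9 r1=0xdb r2=0x60 r3=0xbb r4=0x72 r5=0x1b  N=0 Z=0
after  7: r0=0xc9 r1=0xdb r2=0x12 r3=0xbb r4=0x72 r5=0x1b  N=0 Z=0
after  8: r0=0xc9 r1=0xdb r2=0xf6 r3=0xbb r4=0x72 r5=0x1b  N=1 Z=0
-- IRQ taken; context saved, return-PC = 9 --
mismatch: r5: reported 0x19 vs actual 0x1b

BAD = r5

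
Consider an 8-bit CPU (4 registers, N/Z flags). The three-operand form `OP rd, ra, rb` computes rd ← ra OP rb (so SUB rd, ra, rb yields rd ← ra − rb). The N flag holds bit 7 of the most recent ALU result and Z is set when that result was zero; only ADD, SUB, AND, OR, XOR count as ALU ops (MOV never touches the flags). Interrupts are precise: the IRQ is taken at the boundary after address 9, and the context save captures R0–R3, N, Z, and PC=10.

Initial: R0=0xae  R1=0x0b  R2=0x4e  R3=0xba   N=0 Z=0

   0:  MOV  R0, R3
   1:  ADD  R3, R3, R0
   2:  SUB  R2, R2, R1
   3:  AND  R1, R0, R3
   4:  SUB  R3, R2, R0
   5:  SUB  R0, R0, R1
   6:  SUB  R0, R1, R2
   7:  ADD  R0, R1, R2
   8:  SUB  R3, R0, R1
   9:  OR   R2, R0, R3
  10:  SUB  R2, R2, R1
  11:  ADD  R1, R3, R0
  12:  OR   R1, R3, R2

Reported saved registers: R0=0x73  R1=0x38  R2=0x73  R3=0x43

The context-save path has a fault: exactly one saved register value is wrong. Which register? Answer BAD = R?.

after  0: R0=0xba R1=0x0b R2=0x4e R3=0xba  N=0 Z=0
after  1: R0=0xba R1=0x0b R2=0x4e R3=0x74  N=0 Z=0
after  2: R0=0xba R1=0x0b R2=0x43 R3=0x74  N=0 Z=0
after  3: R0=0xba R1=0x30 R2=0x43 R3=0x74  N=0 Z=0
after  4: R0=0xba R1=0x30 R2=0x43 R3=0x89  N=1 Z=0
after  5: R0=0x8a R1=0x30 R2=0x43 R3=0x89  N=1 Z=0
after  6: R0=0xed R1=0x30 R2=0x43 R3=0x89  N=1 Z=0
after  7: R0=0x73 R1=0x30 R2=0x43 R3=0x89  N=0 Z=0
after  8: R0=0x73 R1=0x30 R2=0x43 R3=0x43  N=0 Z=0
after  9: R0=0x73 R1=0x30 R2=0x73 R3=0x43  N=0 Z=0
-- IRQ taken; context saved, return-PC = 10 --
mismatch: R1: reported 0x38 vs actual 0x30

BAD = R1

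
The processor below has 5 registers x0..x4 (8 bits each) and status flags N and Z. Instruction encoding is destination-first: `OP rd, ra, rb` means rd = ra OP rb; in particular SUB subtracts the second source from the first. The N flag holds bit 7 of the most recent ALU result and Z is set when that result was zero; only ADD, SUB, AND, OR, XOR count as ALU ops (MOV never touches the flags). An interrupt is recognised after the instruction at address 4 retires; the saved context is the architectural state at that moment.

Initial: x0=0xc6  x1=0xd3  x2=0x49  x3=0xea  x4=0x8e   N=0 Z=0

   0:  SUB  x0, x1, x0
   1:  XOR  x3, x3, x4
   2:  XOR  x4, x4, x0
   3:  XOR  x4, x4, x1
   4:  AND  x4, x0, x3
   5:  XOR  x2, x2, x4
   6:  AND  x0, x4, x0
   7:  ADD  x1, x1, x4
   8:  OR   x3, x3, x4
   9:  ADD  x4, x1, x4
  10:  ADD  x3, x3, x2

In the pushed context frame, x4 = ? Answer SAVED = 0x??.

after  0: x0=0x0d x1=0xd3 x2=0x49 x3=0xea x4=0x8e  N=0 Z=0
after  1: x0=0x0d x1=0xd3 x2=0x49 x3=0x64 x4=0x8e  N=0 Z=0
after  2: x0=0x0d x1=0xd3 x2=0x49 x3=0x64 x4=0x83  N=1 Z=0
after  3: x0=0x0d x1=0xd3 x2=0x49 x3=0x64 x4=0x50  N=0 Z=0
after  4: x0=0x0d x1=0xd3 x2=0x49 x3=0x64 x4=0x04  N=0 Z=0
-- IRQ taken; context saved, return-PC = 5 --

SAVED = 0x04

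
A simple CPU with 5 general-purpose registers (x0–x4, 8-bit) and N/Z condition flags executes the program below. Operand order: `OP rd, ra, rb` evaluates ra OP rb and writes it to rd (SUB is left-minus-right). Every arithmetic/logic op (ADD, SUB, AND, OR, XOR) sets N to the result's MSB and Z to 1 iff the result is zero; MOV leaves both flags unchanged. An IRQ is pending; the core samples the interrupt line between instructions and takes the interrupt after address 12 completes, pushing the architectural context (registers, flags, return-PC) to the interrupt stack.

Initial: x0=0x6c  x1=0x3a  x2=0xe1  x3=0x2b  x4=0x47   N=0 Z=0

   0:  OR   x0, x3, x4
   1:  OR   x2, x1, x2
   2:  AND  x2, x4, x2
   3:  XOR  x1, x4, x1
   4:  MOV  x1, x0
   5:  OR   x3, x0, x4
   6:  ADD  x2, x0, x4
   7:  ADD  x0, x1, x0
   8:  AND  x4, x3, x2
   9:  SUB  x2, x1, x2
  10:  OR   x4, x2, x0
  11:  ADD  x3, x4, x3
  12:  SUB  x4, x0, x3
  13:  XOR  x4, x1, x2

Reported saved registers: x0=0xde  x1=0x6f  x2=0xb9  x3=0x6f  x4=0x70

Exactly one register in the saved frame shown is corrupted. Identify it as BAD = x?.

after  0: x0=0x6f x1=0x3a x2=0xe1 x3=0x2b x4=0x47  N=0 Z=0
after  1: x0=0x6f x1=0x3a x2=0xfb x3=0x2b x4=0x47  N=1 Z=0
after  2: x0=0x6f x1=0x3a x2=0x43 x3=0x2b x4=0x47  N=0 Z=0
after  3: x0=0x6f x1=0x7d x2=0x43 x3=0x2b x4=0x47  N=0 Z=0
after  4: x0=0x6f x1=0x6f x2=0x43 x3=0x2b x4=0x47  N=0 Z=0
after  5: x0=0x6f x1=0x6f x2=0x43 x3=0x6f x4=0x47  N=0 Z=0
after  6: x0=0x6f x1=0x6f x2=0xb6 x3=0x6f x4=0x47  N=1 Z=0
after  7: x0=0xde x1=0x6f x2=0xb6 x3=0x6f x4=0x47  N=1 Z=0
after  8: x0=0xde x1=0x6f x2=0xb6 x3=0x6f x4=0x26  N=0 Z=0
after  9: x0=0xde x1=0x6f x2=0xb9 x3=0x6f x4=0x26  N=1 Z=0
after 10: x0=0xde x1=0x6f x2=0xb9 x3=0x6f x4=0xff  N=1 Z=0
after 11: x0=0xde x1=0x6f x2=0xb9 x3=0x6e x4=0xff  N=0 Z=0
after 12: x0=0xde x1=0x6f x2=0xb9 x3=0x6e x4=0x70  N=0 Z=0
-- IRQ taken; context saved, return-PC = 13 --
mismatch: x3: reported 0x6f vs actual 0x6e

BAD = x3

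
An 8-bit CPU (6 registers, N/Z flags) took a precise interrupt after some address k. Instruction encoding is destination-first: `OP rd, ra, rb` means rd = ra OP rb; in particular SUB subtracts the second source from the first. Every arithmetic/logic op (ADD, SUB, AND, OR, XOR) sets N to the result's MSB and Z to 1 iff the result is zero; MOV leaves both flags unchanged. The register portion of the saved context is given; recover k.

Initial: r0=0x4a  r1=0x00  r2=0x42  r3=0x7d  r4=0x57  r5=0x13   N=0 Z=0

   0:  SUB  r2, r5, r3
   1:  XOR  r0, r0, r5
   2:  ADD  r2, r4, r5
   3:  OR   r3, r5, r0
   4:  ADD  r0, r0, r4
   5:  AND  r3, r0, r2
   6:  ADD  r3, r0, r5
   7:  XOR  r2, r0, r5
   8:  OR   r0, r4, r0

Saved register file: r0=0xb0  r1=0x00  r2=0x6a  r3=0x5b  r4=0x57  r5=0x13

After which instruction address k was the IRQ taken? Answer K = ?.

K = 4

after  0: r0=0x4a r1=0x00 r2=0x96 r3=0x7d r4=0x57 r5=0x13  N=1 Z=0
after  1: r0=0x59 r1=0x00 r2=0x96 r3=0x7d r4=0x57 r5=0x13  N=0 Z=0
after  2: r0=0x59 r1=0x00 r2=0x6a r3=0x7d r4=0x57 r5=0x13  N=0 Z=0
after  3: r0=0x59 r1=0x00 r2=0x6a r3=0x5b r4=0x57 r5=0x13  N=0 Z=0
after  4: r0=0xb0 r1=0x00 r2=0x6a r3=0x5b r4=0x57 r5=0x13  N=1 Z=0
-- IRQ taken; context saved, return-PC = 5 --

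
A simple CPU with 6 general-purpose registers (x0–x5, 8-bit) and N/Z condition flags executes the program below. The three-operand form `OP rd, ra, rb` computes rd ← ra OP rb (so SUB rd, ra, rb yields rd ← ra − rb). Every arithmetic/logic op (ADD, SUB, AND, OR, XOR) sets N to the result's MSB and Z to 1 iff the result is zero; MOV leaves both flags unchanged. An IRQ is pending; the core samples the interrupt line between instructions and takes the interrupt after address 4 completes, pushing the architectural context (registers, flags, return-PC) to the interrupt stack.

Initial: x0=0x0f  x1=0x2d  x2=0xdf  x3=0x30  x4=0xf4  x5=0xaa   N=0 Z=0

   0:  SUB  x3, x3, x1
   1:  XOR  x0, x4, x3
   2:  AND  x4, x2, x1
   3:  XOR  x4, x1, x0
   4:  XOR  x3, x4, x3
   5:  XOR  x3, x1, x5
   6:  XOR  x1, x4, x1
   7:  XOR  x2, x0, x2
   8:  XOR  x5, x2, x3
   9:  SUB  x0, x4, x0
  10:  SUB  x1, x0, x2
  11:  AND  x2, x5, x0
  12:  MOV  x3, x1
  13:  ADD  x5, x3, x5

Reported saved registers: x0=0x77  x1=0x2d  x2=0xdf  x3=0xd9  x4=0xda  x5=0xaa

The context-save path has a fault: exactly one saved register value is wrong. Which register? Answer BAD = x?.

BAD = x0

after  0: x0=0x0f x1=0x2d x2=0xdf x3=0x03 x4=0xf4 x5=0xaa  N=0 Z=0
after  1: x0=0xf7 x1=0x2d x2=0xdf x3=0x03 x4=0xf4 x5=0xaa  N=1 Z=0
after  2: x0=0xf7 x1=0x2d x2=0xdf x3=0x03 x4=0x0d x5=0xaa  N=0 Z=0
after  3: x0=0xf7 x1=0x2d x2=0xdf x3=0x03 x4=0xda x5=0xaa  N=1 Z=0
after  4: x0=0xf7 x1=0x2d x2=0xdf x3=0xd9 x4=0xda x5=0xaa  N=1 Z=0
-- IRQ taken; context saved, return-PC = 5 --
mismatch: x0: reported 0x77 vs actual 0xf7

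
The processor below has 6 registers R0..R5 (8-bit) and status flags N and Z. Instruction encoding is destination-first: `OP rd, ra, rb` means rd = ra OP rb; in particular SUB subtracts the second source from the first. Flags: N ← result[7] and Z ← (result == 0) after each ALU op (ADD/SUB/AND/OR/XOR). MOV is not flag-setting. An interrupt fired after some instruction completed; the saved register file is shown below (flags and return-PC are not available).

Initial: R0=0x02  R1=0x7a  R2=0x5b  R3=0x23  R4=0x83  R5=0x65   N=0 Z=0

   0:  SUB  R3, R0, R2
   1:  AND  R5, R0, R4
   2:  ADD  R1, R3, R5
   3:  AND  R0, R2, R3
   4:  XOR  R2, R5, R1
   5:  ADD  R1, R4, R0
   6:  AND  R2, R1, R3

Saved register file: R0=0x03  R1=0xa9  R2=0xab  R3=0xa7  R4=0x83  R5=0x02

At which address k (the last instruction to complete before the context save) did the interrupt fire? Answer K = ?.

after  0: R0=0x02 R1=0x7a R2=0x5b R3=0xa7 R4=0x83 R5=0x65  N=1 Z=0
after  1: R0=0x02 R1=0x7a R2=0x5b R3=0xa7 R4=0x83 R5=0x02  N=0 Z=0
after  2: R0=0x02 R1=0xa9 R2=0x5b R3=0xa7 R4=0x83 R5=0x02  N=1 Z=0
after  3: R0=0x03 R1=0xa9 R2=0x5b R3=0xa7 R4=0x83 R5=0x02  N=0 Z=0
after  4: R0=0x03 R1=0xa9 R2=0xab R3=0xa7 R4=0x83 R5=0x02  N=1 Z=0
-- IRQ taken; context saved, return-PC = 5 --

K = 4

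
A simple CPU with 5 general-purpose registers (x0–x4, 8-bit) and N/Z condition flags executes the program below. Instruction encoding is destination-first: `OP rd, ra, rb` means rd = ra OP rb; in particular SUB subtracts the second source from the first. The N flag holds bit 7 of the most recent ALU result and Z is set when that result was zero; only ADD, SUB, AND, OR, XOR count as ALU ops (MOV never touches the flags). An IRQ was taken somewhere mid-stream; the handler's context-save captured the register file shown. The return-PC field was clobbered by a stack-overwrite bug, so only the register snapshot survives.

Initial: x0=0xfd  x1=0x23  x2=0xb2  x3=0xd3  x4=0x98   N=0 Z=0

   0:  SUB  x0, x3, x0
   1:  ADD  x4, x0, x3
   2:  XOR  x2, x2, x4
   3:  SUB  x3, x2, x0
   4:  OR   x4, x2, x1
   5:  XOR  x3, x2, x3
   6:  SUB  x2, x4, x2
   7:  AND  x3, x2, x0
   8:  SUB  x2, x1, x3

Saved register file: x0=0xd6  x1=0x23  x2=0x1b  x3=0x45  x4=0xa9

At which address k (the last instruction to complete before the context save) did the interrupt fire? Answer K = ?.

after  0: x0=0xd6 x1=0x23 x2=0xb2 x3=0xd3 x4=0x98  N=1 Z=0
after  1: x0=0xd6 x1=0x23 x2=0xb2 x3=0xd3 x4=0xa9  N=1 Z=0
after  2: x0=0xd6 x1=0x23 x2=0x1b x3=0xd3 x4=0xa9  N=0 Z=0
after  3: x0=0xd6 x1=0x23 x2=0x1b x3=0x45 x4=0xa9  N=0 Z=0
-- IRQ taken; context saved, return-PC = 4 --

K = 3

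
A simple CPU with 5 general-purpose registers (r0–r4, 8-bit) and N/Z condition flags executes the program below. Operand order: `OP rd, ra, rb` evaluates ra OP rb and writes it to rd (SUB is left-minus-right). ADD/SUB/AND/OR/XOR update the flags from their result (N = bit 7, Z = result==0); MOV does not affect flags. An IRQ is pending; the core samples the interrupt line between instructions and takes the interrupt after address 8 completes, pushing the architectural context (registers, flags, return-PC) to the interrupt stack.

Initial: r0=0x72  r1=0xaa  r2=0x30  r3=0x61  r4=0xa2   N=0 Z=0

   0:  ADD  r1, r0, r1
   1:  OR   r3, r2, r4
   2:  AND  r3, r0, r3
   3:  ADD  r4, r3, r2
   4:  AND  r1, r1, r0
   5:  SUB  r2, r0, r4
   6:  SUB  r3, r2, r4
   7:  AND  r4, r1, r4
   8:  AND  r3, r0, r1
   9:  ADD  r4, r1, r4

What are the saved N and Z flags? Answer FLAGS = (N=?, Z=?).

FLAGS = (N=0, Z=0)

after  0: r0=0x72 r1=0x1c r2=0x30 r3=0x61 r4=0xa2  N=0 Z=0
after  1: r0=0x72 r1=0x1c r2=0x30 r3=0xb2 r4=0xa2  N=1 Z=0
after  2: r0=0x72 r1=0x1c r2=0x30 r3=0x32 r4=0xa2  N=0 Z=0
after  3: r0=0x72 r1=0x1c r2=0x30 r3=0x32 r4=0x62  N=0 Z=0
after  4: r0=0x72 r1=0x10 r2=0x30 r3=0x32 r4=0x62  N=0 Z=0
after  5: r0=0x72 r1=0x10 r2=0x10 r3=0x32 r4=0x62  N=0 Z=0
after  6: r0=0x72 r1=0x10 r2=0x10 r3=0xae r4=0x62  N=1 Z=0
after  7: r0=0x72 r1=0x10 r2=0x10 r3=0xae r4=0x00  N=0 Z=1
after  8: r0=0x72 r1=0x10 r2=0x10 r3=0x10 r4=0x00  N=0 Z=0
-- IRQ taken; context saved, return-PC = 9 --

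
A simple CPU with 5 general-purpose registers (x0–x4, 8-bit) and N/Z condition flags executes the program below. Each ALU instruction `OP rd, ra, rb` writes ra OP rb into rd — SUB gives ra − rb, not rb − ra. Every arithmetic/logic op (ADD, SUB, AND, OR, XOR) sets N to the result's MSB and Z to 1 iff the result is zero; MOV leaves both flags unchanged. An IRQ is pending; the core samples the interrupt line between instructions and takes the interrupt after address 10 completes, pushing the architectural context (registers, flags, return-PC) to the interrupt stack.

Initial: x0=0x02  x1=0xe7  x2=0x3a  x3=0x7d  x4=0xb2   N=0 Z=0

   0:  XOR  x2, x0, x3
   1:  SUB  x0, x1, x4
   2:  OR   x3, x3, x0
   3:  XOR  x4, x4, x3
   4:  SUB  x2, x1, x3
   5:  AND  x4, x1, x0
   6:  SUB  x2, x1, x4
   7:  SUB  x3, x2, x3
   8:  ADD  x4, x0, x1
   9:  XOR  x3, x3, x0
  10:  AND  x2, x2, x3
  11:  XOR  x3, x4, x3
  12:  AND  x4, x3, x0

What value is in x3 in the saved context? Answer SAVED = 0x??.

after  0: x0=0x02 x1=0xe7 x2=0x7f x3=0x7d x4=0xb2  N=0 Z=0
after  1: x0=0x35 x1=0xe7 x2=0x7f x3=0x7d x4=0xb2  N=0 Z=0
after  2: x0=0x35 x1=0xe7 x2=0x7f x3=0x7d x4=0xb2  N=0 Z=0
after  3: x0=0x35 x1=0xe7 x2=0x7f x3=0x7d x4=0xcf  N=1 Z=0
after  4: x0=0x35 x1=0xe7 x2=0x6a x3=0x7d x4=0xcf  N=0 Z=0
after  5: x0=0x35 x1=0xe7 x2=0x6a x3=0x7d x4=0x25  N=0 Z=0
after  6: x0=0x35 x1=0xe7 x2=0xc2 x3=0x7d x4=0x25  N=1 Z=0
after  7: x0=0x35 x1=0xe7 x2=0xc2 x3=0x45 x4=0x25  N=0 Z=0
after  8: x0=0x35 x1=0xe7 x2=0xc2 x3=0x45 x4=0x1c  N=0 Z=0
after  9: x0=0x35 x1=0xe7 x2=0xc2 x3=0x70 x4=0x1c  N=0 Z=0
after 10: x0=0x35 x1=0xe7 x2=0x40 x3=0x70 x4=0x1c  N=0 Z=0
-- IRQ taken; context saved, return-PC = 11 --

SAVED = 0x70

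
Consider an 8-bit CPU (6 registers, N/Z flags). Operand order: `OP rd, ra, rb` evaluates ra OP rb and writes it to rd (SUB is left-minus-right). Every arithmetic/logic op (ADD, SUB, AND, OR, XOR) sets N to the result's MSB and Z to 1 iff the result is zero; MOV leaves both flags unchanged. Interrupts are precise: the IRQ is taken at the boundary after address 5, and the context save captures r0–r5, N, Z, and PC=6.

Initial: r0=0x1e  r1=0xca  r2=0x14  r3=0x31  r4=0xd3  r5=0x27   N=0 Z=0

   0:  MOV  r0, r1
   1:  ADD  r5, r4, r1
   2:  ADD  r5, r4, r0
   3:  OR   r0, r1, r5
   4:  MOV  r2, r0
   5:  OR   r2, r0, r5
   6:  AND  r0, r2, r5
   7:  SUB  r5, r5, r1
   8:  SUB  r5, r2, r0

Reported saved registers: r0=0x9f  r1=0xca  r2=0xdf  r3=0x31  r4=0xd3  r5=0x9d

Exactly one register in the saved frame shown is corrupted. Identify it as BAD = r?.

after  0: r0=0xca r1=0xca r2=0x14 r3=0x31 r4=0xd3 r5=0x27  N=0 Z=0
after  1: r0=0xca r1=0xca r2=0x14 r3=0x31 r4=0xd3 r5=0x9d  N=1 Z=0
after  2: r0=0xca r1=0xca r2=0x14 r3=0x31 r4=0xd3 r5=0x9d  N=1 Z=0
after  3: r0=0xdf r1=0xca r2=0x14 r3=0x31 r4=0xd3 r5=0x9d  N=1 Z=0
after  4: r0=0xdf r1=0xca r2=0xdf r3=0x31 r4=0xd3 r5=0x9d  N=1 Z=0
after  5: r0=0xdf r1=0xca r2=0xdf r3=0x31 r4=0xd3 r5=0x9d  N=1 Z=0
-- IRQ taken; context saved, return-PC = 6 --
mismatch: r0: reported 0x9f vs actual 0xdf

BAD = r0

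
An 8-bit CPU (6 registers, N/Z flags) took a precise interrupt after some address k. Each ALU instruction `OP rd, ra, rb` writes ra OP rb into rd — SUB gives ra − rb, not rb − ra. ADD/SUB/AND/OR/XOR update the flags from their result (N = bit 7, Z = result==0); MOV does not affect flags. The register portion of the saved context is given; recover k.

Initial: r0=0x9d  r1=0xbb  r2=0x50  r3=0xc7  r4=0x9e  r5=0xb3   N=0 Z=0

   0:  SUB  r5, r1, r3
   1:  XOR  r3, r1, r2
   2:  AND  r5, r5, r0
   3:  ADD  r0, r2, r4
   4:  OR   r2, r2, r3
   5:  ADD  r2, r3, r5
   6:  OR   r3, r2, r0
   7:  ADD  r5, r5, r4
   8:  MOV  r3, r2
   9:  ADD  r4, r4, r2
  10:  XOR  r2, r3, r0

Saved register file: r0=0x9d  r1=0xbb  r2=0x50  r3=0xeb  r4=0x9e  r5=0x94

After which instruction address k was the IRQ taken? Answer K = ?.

K = 2

after  0: r0=0x9d r1=0xbb r2=0x50 r3=0xc7 r4=0x9e r5=0xf4  N=1 Z=0
after  1: r0=0x9d r1=0xbb r2=0x50 r3=0xeb r4=0x9e r5=0xf4  N=1 Z=0
after  2: r0=0x9d r1=0xbb r2=0x50 r3=0xeb r4=0x9e r5=0x94  N=1 Z=0
-- IRQ taken; context saved, return-PC = 3 --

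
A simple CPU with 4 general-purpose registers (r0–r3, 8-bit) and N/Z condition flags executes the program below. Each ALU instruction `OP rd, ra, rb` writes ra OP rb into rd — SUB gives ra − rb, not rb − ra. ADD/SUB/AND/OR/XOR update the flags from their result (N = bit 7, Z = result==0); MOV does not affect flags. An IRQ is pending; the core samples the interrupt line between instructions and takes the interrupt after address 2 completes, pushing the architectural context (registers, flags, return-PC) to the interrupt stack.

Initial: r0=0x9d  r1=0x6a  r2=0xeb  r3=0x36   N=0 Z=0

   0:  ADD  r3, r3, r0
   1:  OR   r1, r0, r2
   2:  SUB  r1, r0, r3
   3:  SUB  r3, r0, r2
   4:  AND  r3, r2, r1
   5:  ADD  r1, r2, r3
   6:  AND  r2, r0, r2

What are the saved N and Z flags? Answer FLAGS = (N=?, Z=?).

after  0: r0=0x9d r1=0x6a r2=0xeb r3=0xd3  N=1 Z=0
after  1: r0=0x9d r1=0xff r2=0xeb r3=0xd3  N=1 Z=0
after  2: r0=0x9d r1=0xca r2=0xeb r3=0xd3  N=1 Z=0
-- IRQ taken; context saved, return-PC = 3 --

FLAGS = (N=1, Z=0)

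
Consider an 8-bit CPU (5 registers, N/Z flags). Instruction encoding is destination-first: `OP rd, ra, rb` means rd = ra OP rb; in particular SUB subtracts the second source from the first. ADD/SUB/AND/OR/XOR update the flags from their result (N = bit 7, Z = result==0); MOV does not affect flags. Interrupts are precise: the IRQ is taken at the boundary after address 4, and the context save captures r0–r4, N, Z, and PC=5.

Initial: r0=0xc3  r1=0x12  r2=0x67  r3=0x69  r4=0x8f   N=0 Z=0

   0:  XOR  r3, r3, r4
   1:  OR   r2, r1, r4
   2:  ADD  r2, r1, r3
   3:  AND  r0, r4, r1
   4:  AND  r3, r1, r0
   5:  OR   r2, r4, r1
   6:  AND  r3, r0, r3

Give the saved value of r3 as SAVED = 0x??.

SAVED = 0x02

after  0: r0=0xc3 r1=0x12 r2=0x67 r3=0xe6 r4=0x8f  N=1 Z=0
after  1: r0=0xc3 r1=0x12 r2=0x9f r3=0xe6 r4=0x8f  N=1 Z=0
after  2: r0=0xc3 r1=0x12 r2=0xf8 r3=0xe6 r4=0x8f  N=1 Z=0
after  3: r0=0x02 r1=0x12 r2=0xf8 r3=0xe6 r4=0x8f  N=0 Z=0
after  4: r0=0x02 r1=0x12 r2=0xf8 r3=0x02 r4=0x8f  N=0 Z=0
-- IRQ taken; context saved, return-PC = 5 --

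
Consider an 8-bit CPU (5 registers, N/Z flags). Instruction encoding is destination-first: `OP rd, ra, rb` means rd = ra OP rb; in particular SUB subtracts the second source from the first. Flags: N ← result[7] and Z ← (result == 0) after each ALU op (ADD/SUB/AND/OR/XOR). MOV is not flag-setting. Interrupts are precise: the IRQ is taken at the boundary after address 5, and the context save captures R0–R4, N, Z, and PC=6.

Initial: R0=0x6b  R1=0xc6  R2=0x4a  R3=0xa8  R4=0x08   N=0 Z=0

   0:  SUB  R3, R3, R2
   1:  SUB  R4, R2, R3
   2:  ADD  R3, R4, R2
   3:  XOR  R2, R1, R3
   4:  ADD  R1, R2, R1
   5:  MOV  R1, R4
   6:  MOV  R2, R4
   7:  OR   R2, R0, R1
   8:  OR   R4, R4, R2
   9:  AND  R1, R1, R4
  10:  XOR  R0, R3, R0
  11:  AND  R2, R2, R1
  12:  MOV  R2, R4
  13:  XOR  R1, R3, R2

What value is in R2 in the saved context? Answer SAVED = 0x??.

after  0: R0=0x6b R1=0xc6 R2=0x4a R3=0x5e R4=0x08  N=0 Z=0
after  1: R0=0x6b R1=0xc6 R2=0x4a R3=0x5e R4=0xec  N=1 Z=0
after  2: R0=0x6b R1=0xc6 R2=0x4a R3=0x36 R4=0xec  N=0 Z=0
after  3: R0=0x6b R1=0xc6 R2=0xf0 R3=0x36 R4=0xec  N=1 Z=0
after  4: R0=0x6b R1=0xb6 R2=0xf0 R3=0x36 R4=0xec  N=1 Z=0
after  5: R0=0x6b R1=0xec R2=0xf0 R3=0x36 R4=0xec  N=1 Z=0
-- IRQ taken; context saved, return-PC = 6 --

SAVED = 0xf0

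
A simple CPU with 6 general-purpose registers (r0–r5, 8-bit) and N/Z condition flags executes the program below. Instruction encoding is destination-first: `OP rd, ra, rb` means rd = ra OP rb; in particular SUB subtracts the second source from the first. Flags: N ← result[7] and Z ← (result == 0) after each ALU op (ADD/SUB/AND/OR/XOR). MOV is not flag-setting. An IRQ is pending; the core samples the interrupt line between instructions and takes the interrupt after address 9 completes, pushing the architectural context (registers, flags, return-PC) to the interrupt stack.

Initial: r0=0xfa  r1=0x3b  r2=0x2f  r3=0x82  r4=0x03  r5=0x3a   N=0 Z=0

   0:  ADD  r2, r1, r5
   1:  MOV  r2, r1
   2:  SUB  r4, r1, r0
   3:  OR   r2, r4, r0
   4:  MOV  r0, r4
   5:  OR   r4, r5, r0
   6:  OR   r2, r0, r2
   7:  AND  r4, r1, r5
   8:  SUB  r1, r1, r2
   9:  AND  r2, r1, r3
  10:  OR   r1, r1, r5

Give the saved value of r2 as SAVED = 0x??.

SAVED = 0x00

after  0: r0=0xfa r1=0x3b r2=0x75 r3=0x82 r4=0x03 r5=0x3a  N=0 Z=0
after  1: r0=0xfa r1=0x3b r2=0x3b r3=0x82 r4=0x03 r5=0x3a  N=0 Z=0
after  2: r0=0xfa r1=0x3b r2=0x3b r3=0x82 r4=0x41 r5=0x3a  N=0 Z=0
after  3: r0=0xfa r1=0x3b r2=0xfb r3=0x82 r4=0x41 r5=0x3a  N=1 Z=0
after  4: r0=0x41 r1=0x3b r2=0xfb r3=0x82 r4=0x41 r5=0x3a  N=1 Z=0
after  5: r0=0x41 r1=0x3b r2=0xfb r3=0x82 r4=0x7b r5=0x3a  N=0 Z=0
after  6: r0=0x41 r1=0x3b r2=0xfb r3=0x82 r4=0x7b r5=0x3a  N=1 Z=0
after  7: r0=0x41 r1=0x3b r2=0xfb r3=0x82 r4=0x3a r5=0x3a  N=0 Z=0
after  8: r0=0x41 r1=0x40 r2=0xfb r3=0x82 r4=0x3a r5=0x3a  N=0 Z=0
after  9: r0=0x41 r1=0x40 r2=0x00 r3=0x82 r4=0x3a r5=0x3a  N=0 Z=1
-- IRQ taken; context saved, return-PC = 10 --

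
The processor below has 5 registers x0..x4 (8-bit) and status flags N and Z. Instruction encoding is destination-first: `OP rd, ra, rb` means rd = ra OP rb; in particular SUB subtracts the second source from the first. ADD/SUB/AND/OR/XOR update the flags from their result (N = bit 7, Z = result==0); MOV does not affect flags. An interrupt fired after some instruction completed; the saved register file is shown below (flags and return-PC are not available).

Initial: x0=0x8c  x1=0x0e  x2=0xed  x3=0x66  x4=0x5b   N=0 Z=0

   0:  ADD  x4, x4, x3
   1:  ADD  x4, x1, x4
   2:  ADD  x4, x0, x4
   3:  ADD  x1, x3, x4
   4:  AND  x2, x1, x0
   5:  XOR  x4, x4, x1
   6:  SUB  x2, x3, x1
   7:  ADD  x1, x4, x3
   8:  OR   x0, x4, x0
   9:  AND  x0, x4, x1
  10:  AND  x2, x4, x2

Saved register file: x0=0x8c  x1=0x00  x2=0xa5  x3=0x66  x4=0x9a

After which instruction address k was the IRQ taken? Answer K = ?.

after  0: x0=0x8c x1=0x0e x2=0xed x3=0x66 x4=0xc1  N=1 Z=0
after  1: x0=0x8c x1=0x0e x2=0xed x3=0x66 x4=0xcf  N=1 Z=0
after  2: x0=0x8c x1=0x0e x2=0xed x3=0x66 x4=0x5b  N=0 Z=0
after  3: x0=0x8c x1=0xc1 x2=0xed x3=0x66 x4=0x5b  N=1 Z=0
after  4: x0=0x8c x1=0xc1 x2=0x80 x3=0x66 x4=0x5b  N=1 Z=0
after  5: x0=0x8c x1=0xc1 x2=0x80 x3=0x66 x4=0x9a  N=1 Z=0
after  6: x0=0x8c x1=0xc1 x2=0xa5 x3=0x66 x4=0x9a  N=1 Z=0
after  7: x0=0x8c x1=0x00 x2=0xa5 x3=0x66 x4=0x9a  N=0 Z=1
-- IRQ taken; context saved, return-PC = 8 --

K = 7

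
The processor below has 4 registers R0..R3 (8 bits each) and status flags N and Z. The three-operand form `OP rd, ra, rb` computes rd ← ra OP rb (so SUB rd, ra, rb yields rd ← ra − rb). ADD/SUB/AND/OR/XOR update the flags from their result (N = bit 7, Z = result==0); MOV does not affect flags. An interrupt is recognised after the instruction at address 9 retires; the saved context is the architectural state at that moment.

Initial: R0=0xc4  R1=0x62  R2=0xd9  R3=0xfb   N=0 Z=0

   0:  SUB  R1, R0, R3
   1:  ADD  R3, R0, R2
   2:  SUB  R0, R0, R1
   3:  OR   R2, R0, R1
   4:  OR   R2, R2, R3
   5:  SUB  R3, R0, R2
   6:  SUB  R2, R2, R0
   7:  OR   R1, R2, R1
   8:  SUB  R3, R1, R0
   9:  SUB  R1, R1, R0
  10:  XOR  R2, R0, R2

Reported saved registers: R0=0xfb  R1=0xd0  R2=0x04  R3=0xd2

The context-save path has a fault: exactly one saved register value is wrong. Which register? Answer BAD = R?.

BAD = R1

after  0: R0=0xc4 R1=0xc9 R2=0xd9 R3=0xfb  N=1 Z=0
after  1: R0=0xc4 R1=0xc9 R2=0xd9 R3=0x9d  N=1 Z=0
after  2: R0=0xfb R1=0xc9 R2=0xd9 R3=0x9d  N=1 Z=0
after  3: R0=0xfb R1=0xc9 R2=0xfb R3=0x9d  N=1 Z=0
after  4: R0=0xfb R1=0xc9 R2=0xff R3=0x9d  N=1 Z=0
after  5: R0=0xfb R1=0xc9 R2=0xff R3=0xfc  N=1 Z=0
after  6: R0=0xfb R1=0xc9 R2=0x04 R3=0xfc  N=0 Z=0
after  7: R0=0xfb R1=0xcd R2=0x04 R3=0xfc  N=1 Z=0
after  8: R0=0xfb R1=0xcd R2=0x04 R3=0xd2  N=1 Z=0
after  9: R0=0xfb R1=0xd2 R2=0x04 R3=0xd2  N=1 Z=0
-- IRQ taken; context saved, return-PC = 10 --
mismatch: R1: reported 0xd0 vs actual 0xd2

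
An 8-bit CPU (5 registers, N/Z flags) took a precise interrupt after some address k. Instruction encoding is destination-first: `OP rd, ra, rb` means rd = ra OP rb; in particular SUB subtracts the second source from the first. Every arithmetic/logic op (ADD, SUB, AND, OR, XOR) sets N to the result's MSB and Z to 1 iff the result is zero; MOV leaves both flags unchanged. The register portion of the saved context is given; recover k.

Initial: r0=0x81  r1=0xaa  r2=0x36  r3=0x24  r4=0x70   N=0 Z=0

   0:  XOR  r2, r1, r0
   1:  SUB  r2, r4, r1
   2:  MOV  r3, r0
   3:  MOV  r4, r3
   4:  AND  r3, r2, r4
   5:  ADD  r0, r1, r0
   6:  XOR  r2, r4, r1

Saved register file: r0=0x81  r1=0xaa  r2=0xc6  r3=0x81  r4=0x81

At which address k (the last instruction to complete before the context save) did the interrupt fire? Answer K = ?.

K = 3

after  0: r0=0x81 r1=0xaa r2=0x2b r3=0x24 r4=0x70  N=0 Z=0
after  1: r0=0x81 r1=0xaa r2=0xc6 r3=0x24 r4=0x70  N=1 Z=0
after  2: r0=0x81 r1=0xaa r2=0xc6 r3=0x81 r4=0x70  N=1 Z=0
after  3: r0=0x81 r1=0xaa r2=0xc6 r3=0x81 r4=0x81  N=1 Z=0
-- IRQ taken; context saved, return-PC = 4 --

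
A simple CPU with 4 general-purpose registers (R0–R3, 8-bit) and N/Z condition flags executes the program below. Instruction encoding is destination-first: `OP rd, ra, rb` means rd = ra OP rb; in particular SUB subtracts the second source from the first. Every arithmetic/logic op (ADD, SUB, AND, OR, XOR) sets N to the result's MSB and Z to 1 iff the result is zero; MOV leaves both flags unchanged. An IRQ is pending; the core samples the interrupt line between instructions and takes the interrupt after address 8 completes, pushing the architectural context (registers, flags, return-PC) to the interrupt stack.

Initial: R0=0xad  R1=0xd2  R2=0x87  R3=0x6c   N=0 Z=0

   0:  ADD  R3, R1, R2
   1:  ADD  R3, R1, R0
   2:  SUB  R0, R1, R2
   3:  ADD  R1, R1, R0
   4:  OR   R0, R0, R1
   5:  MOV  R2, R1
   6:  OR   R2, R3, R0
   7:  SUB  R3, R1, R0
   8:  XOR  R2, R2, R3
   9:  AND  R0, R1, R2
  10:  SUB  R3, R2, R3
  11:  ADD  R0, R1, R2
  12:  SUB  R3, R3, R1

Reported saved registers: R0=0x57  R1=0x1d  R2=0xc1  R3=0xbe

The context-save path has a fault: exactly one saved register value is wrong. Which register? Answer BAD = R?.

after  0: R0=0xad R1=0xd2 R2=0x87 R3=0x59  N=0 Z=0
after  1: R0=0xad R1=0xd2 R2=0x87 R3=0x7f  N=0 Z=0
after  2: R0=0x4b R1=0xd2 R2=0x87 R3=0x7f  N=0 Z=0
after  3: R0=0x4b R1=0x1d R2=0x87 R3=0x7f  N=0 Z=0
after  4: R0=0x5f R1=0x1d R2=0x87 R3=0x7f  N=0 Z=0
after  5: R0=0x5f R1=0x1d R2=0x1d R3=0x7f  N=0 Z=0
after  6: R0=0x5f R1=0x1d R2=0x7f R3=0x7f  N=0 Z=0
after  7: R0=0x5f R1=0x1d R2=0x7f R3=0xbe  N=1 Z=0
after  8: R0=0x5f R1=0x1d R2=0xc1 R3=0xbe  N=1 Z=0
-- IRQ taken; context saved, return-PC = 9 --
mismatch: R0: reported 0x57 vs actual 0x5f

BAD = R0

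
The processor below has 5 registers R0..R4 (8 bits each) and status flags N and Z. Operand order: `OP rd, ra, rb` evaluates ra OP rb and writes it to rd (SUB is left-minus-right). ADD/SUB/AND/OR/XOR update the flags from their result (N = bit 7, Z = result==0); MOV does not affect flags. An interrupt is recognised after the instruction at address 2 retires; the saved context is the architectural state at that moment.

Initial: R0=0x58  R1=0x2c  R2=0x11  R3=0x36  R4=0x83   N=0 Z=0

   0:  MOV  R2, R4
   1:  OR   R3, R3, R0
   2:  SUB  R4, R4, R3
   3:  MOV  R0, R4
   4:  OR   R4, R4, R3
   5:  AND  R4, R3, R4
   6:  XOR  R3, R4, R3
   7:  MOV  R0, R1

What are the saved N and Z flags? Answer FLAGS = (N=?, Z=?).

after  0: R0=0x58 R1=0x2c R2=0x83 R3=0x36 R4=0x83  N=0 Z=0
after  1: R0=0x58 R1=0x2c R2=0x83 R3=0x7e R4=0x83  N=0 Z=0
after  2: R0=0x58 R1=0x2c R2=0x83 R3=0x7e R4=0x05  N=0 Z=0
-- IRQ taken; context saved, return-PC = 3 --

FLAGS = (N=0, Z=0)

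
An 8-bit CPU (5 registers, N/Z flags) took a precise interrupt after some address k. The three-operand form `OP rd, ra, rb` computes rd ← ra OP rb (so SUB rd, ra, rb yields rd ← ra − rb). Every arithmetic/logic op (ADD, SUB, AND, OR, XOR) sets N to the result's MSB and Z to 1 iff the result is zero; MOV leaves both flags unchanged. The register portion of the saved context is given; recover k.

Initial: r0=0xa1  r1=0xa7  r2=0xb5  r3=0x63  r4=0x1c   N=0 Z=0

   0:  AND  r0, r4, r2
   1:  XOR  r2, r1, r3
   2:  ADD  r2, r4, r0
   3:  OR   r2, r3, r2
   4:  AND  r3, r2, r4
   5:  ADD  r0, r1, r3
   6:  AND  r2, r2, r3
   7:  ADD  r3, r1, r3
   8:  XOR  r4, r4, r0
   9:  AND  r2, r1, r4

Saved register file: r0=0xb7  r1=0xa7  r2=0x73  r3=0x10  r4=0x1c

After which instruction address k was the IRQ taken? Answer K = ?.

K = 5

after  0: r0=0x14 r1=0xa7 r2=0xb5 r3=0x63 r4=0x1c  N=0 Z=0
after  1: r0=0x14 r1=0xa7 r2=0xc4 r3=0x63 r4=0x1c  N=1 Z=0
after  2: r0=0x14 r1=0xa7 r2=0x30 r3=0x63 r4=0x1c  N=0 Z=0
after  3: r0=0x14 r1=0xa7 r2=0x73 r3=0x63 r4=0x1c  N=0 Z=0
after  4: r0=0x14 r1=0xa7 r2=0x73 r3=0x10 r4=0x1c  N=0 Z=0
after  5: r0=0xb7 r1=0xa7 r2=0x73 r3=0x10 r4=0x1c  N=1 Z=0
-- IRQ taken; context saved, return-PC = 6 --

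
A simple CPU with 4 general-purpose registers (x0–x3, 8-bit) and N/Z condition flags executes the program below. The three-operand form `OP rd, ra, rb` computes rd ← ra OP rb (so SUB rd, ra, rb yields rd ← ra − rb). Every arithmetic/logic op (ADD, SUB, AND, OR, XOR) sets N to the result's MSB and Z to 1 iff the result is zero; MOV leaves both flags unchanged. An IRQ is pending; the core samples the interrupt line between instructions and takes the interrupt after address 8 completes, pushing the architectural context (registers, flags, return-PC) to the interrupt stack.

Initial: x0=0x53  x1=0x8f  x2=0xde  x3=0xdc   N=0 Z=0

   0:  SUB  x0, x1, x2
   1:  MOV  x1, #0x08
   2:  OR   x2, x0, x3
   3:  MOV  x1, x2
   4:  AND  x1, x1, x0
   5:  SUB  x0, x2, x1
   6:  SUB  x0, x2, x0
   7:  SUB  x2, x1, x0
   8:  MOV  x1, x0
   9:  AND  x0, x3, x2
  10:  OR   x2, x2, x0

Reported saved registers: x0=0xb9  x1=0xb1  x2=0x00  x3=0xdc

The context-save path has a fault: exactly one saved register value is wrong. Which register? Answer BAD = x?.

after  0: x0=0xb1 x1=0x8f x2=0xde x3=0xdc  N=1 Z=0
after  1: x0=0xb1 x1=0x08 x2=0xde x3=0xdc  N=1 Z=0
after  2: x0=0xb1 x1=0x08 x2=0xfd x3=0xdc  N=1 Z=0
after  3: x0=0xb1 x1=0xfd x2=0xfd x3=0xdc  N=1 Z=0
after  4: x0=0xb1 x1=0xb1 x2=0xfd x3=0xdc  N=1 Z=0
after  5: x0=0x4c x1=0xb1 x2=0xfd x3=0xdc  N=0 Z=0
after  6: x0=0xb1 x1=0xb1 x2=0xfd x3=0xdc  N=1 Z=0
after  7: x0=0xb1 x1=0xb1 x2=0x00 x3=0xdc  N=0 Z=1
after  8: x0=0xb1 x1=0xb1 x2=0x00 x3=0xdc  N=0 Z=1
-- IRQ taken; context saved, return-PC = 9 --
mismatch: x0: reported 0xb9 vs actual 0xb1

BAD = x0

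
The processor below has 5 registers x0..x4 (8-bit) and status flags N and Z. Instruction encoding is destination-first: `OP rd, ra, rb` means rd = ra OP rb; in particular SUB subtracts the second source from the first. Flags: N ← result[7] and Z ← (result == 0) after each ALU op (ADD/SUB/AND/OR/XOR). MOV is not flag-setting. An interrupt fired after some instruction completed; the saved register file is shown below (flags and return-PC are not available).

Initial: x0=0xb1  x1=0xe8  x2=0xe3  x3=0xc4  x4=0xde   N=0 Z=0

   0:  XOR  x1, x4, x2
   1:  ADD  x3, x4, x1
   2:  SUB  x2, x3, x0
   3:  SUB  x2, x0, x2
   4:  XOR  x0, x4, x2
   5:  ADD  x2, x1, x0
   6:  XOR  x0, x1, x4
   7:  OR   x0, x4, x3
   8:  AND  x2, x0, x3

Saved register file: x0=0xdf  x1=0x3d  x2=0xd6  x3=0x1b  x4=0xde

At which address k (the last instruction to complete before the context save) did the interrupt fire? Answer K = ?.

K = 7

after  0: x0=0xb1 x1=0x3d x2=0xe3 x3=0xc4 x4=0xde  N=0 Z=0
after  1: x0=0xb1 x1=0x3d x2=0xe3 x3=0x1b x4=0xde  N=0 Z=0
after  2: x0=0xb1 x1=0x3d x2=0x6a x3=0x1b x4=0xde  N=0 Z=0
after  3: x0=0xb1 x1=0x3d x2=0x47 x3=0x1b x4=0xde  N=0 Z=0
after  4: x0=0x99 x1=0x3d x2=0x47 x3=0x1b x4=0xde  N=1 Z=0
after  5: x0=0x99 x1=0x3d x2=0xd6 x3=0x1b x4=0xde  N=1 Z=0
after  6: x0=0xe3 x1=0x3d x2=0xd6 x3=0x1b x4=0xde  N=1 Z=0
after  7: x0=0xdf x1=0x3d x2=0xd6 x3=0x1b x4=0xde  N=1 Z=0
-- IRQ taken; context saved, return-PC = 8 --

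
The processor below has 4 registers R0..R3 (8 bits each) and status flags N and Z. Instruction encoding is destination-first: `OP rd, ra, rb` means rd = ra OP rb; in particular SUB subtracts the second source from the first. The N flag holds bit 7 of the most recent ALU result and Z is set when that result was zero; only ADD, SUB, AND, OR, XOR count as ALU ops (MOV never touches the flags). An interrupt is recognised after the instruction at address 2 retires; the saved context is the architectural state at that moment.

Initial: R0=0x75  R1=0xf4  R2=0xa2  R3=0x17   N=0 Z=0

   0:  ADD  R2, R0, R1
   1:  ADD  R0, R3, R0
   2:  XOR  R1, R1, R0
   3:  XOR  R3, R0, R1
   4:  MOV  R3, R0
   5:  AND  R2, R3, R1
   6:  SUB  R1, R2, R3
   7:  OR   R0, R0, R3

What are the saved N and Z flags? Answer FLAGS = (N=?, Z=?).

after  0: R0=0x75 R1=0xf4 R2=0x69 R3=0x17  N=0 Z=0
after  1: R0=0x8c R1=0xf4 R2=0x69 R3=0x17  N=1 Z=0
after  2: R0=0x8c R1=0x78 R2=0x69 R3=0x17  N=0 Z=0
-- IRQ taken; context saved, return-PC = 3 --

FLAGS = (N=0, Z=0)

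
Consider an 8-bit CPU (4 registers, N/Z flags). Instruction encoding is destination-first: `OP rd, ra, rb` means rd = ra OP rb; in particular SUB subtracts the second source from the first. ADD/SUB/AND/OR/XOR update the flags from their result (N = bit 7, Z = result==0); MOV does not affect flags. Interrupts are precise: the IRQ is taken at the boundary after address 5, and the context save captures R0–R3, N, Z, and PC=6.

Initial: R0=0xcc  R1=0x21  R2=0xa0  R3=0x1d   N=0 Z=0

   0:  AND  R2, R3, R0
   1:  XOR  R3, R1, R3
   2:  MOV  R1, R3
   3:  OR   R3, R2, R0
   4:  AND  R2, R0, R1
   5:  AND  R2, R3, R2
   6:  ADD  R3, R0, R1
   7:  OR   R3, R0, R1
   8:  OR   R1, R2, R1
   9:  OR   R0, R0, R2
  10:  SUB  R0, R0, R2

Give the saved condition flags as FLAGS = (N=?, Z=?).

FLAGS = (N=0, Z=0)

after  0: R0=0xcc R1=0x21 R2=0x0c R3=0x1d  N=0 Z=0
after  1: R0=0xcc R1=0x21 R2=0x0c R3=0x3c  N=0 Z=0
after  2: R0=0xcc R1=0x3c R2=0x0c R3=0x3c  N=0 Z=0
after  3: R0=0xcc R1=0x3c R2=0x0c R3=0xcc  N=1 Z=0
after  4: R0=0xcc R1=0x3c R2=0x0c R3=0xcc  N=0 Z=0
after  5: R0=0xcc R1=0x3c R2=0x0c R3=0xcc  N=0 Z=0
-- IRQ taken; context saved, return-PC = 6 --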